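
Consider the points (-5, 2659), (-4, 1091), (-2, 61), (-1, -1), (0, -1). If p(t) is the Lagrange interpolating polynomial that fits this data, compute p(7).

L_0(7) = (11)·(9)·(8)·(7)/[(-1)·(-3)·(-4)·(-5)] = 462/5
L_1(7) = (12)·(9)·(8)·(7)/[(1)·(-2)·(-3)·(-4)] = -252
L_2(7) = (12)·(11)·(8)·(7)/[(3)·(2)·(-1)·(-2)] = 616
L_3(7) = (12)·(11)·(9)·(7)/[(4)·(3)·(1)·(-1)] = -693
L_4(7) = (12)·(11)·(9)·(8)/[(5)·(4)·(2)·(1)] = 1188/5
Sum: 2659·(462/5) + 1091·(-252) + 61·(616) + (-1)·(-693) + (-1)·(1188/5) = 8791

8791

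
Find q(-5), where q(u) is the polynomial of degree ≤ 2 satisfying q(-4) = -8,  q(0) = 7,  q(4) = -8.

-263/16

Using Newton's divided-difference form:
q[-4,0] = (7 - (-8)) / (0 - (-4)) = 15/4
q[0,4] = (-8 - 7) / (4 - 0) = -15/4
q[-4,0,4] = (-15/4 - 15/4) / (4 - (-4)) = -15/16
q(-5) = -8 + (15/4)·(-1) + (-15/16)·(-1)·(-5) = -263/16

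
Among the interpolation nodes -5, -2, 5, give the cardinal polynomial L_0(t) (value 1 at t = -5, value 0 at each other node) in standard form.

L_0(t) = (1/30)t^2 - (1/10)t - 1/3

L_0(t) = (t + 2)(t - 5) / [(-3)·(-10)]
       = (t^2 - 3t - 10) / (30)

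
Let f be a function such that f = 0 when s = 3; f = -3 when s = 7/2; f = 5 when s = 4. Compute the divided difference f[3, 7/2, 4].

f[3,7/2] = (-3 - 0) / (7/2 - 3) = -6
f[7/2,4] = (5 - (-3)) / (4 - 7/2) = 16
f[3,7/2,4] = (16 - (-6)) / (4 - 3) = 22

22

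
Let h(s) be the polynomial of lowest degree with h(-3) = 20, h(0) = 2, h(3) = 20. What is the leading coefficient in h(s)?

2

Build the Lagrange basis polynomials:
L_0(s) = s(s - 3) / [18] = (1/18)s^2 - (1/6)s
L_1(s) = (s + 3)(s - 3) / [-9] = -(1/9)s^2 + 1
L_2(s) = (s + 3)s / [18] = (1/18)s^2 + (1/6)s
h(s) = 20·L_0 + 2·L_1 + 20·L_2
Only the coefficient of s^2 is needed; take it from each L_i and combine:
20·(1/18) + 2·(-1/9) + 20·(1/18) = 2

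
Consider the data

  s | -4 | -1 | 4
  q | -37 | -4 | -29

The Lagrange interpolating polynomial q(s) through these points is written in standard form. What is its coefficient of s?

L_0(s) = (s + 1)(s - 4) / [24] = (1/24)s^2 - (1/8)s - 1/6
L_1(s) = (s + 4)(s - 4) / [-15] = -(1/15)s^2 + 16/15
L_2(s) = (s + 4)(s + 1) / [40] = (1/40)s^2 + (1/8)s + 1/10
q(s) = (-37)·L_0 + (-4)·L_1 + (-29)·L_2
Only the coefficient of s is needed; take it from each L_i and combine:
(-37)·(-1/8) + (-4)·(0) + (-29)·(1/8) = 1

1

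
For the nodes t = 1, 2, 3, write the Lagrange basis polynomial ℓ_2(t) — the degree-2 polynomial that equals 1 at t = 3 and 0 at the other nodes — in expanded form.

ℓ_2(t) = (1/2)t^2 - (3/2)t + 1

ℓ_2(t) = (t - 1)(t - 2) / [(2)·(1)]
       = (t^2 - 3t + 2) / (2)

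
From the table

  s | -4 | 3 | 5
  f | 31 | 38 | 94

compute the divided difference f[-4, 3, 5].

3

f[-4,3] = (38 - 31) / (3 - (-4)) = 1
f[3,5] = (94 - 38) / (5 - 3) = 28
f[-4,3,5] = (28 - 1) / (5 - (-4)) = 3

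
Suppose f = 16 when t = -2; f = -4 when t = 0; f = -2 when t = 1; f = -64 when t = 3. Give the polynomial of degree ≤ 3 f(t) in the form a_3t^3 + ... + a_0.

Newton's divided differences:
f[-2,0] = (-4 - 16) / (0 - (-2)) = -10
f[0,1] = (-2 - (-4)) / (1 - 0) = 2
f[1,3] = (-64 - (-2)) / (3 - 1) = -31
f[-2,0,1] = (2 - (-10)) / (1 - (-2)) = 4
f[0,1,3] = (-31 - 2) / (3 - 0) = -11
f[-2,0,1,3] = (-11 - 4) / (3 - (-2)) = -3
f(t) = 16 + (-10)·(t + 2) + 4·(t + 2)t + (-3)·(t + 2)t(t - 1)
Expanding: f(t) = -3t^3 + t^2 + 4t - 4

f(t) = -3t^3 + t^2 + 4t - 4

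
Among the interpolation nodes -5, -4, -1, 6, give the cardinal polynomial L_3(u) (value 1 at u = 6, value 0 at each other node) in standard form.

L_3(u) = (u + 5)(u + 4)(u + 1) / [(11)·(10)·(7)]
       = (u^3 + 10u^2 + 29u + 20) / (770)

L_3(u) = (1/770)u^3 + (1/77)u^2 + (29/770)u + 2/77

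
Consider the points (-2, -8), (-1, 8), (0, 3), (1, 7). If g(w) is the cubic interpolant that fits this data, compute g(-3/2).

L_0(-3/2) = (-1/2)·(-3/2)·(-5/2)/[(-1)·(-2)·(-3)] = 5/16
L_1(-3/2) = (1/2)·(-3/2)·(-5/2)/[(1)·(-1)·(-2)] = 15/16
L_2(-3/2) = (1/2)·(-1/2)·(-5/2)/[(2)·(1)·(-1)] = -5/16
L_3(-3/2) = (1/2)·(-1/2)·(-3/2)/[(3)·(2)·(1)] = 1/16
Sum: (-8)·(5/16) + 8·(15/16) + 3·(-5/16) + 7·(1/16) = 9/2

9/2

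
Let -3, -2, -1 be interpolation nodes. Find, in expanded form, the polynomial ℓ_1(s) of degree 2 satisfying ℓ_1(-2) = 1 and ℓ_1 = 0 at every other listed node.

ℓ_1(s) = -s^2 - 4s - 3

ℓ_1(s) = (s + 3)(s + 1) / [(1)·(-1)]
       = (s^2 + 4s + 3) / (-1)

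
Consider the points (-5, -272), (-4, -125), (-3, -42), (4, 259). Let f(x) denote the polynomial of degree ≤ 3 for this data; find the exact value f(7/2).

L_0(7/2) = (15/2)·(13/2)·(-1/2)/[(-1)·(-2)·(-9)] = 65/48
L_1(7/2) = (17/2)·(13/2)·(-1/2)/[(1)·(-1)·(-8)] = -221/64
L_2(7/2) = (17/2)·(15/2)·(-1/2)/[(2)·(1)·(-7)] = 255/112
L_3(7/2) = (17/2)·(15/2)·(13/2)/[(9)·(8)·(7)] = 1105/1344
Sum: (-272)·(65/48) + (-125)·(-221/64) + (-42)·(255/112) + 259·(1105/1344) = 1445/8

1445/8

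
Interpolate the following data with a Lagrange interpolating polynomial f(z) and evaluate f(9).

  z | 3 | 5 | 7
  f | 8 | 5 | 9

Evaluate each Lagrange basis at z = 9:
L_0(9) = (4)·(2)/[(-2)·(-4)] = 1
L_1(9) = (6)·(2)/[(2)·(-2)] = -3
L_2(9) = (6)·(4)/[(4)·(2)] = 3
Sum: 8·(1) + 5·(-3) + 9·(3) = 20

20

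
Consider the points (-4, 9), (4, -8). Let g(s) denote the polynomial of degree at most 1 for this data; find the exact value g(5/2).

Evaluate each Lagrange basis at s = 5/2:
L_0(5/2) = (-3/2)/[(-8)] = 3/16
L_1(5/2) = (13/2)/[(8)] = 13/16
Sum: 9·(3/16) + (-8)·(13/16) = -77/16

-77/16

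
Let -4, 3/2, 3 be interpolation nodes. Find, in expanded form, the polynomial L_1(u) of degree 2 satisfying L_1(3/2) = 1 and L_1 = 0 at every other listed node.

L_1(u) = -(4/33)u^2 - (4/33)u + 16/11

L_1(u) = (u + 4)(u - 3) / [(11/2)·(-3/2)]
       = (u^2 + u - 12) / (-33/4)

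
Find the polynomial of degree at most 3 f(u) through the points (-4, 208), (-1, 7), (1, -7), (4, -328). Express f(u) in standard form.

f(u) = -4u^3 - 4u^2 - 3u + 4

Build the Lagrange basis polynomials:
L_0(u) = (u + 1)(u - 1)(u - 4) / [-120] = -(1/120)u^3 + (1/30)u^2 + (1/120)u - 1/30
L_1(u) = (u + 4)(u - 1)(u - 4) / [30] = (1/30)u^3 - (1/30)u^2 - (8/15)u + 8/15
L_2(u) = (u + 4)(u + 1)(u - 4) / [-30] = -(1/30)u^3 - (1/30)u^2 + (8/15)u + 8/15
L_3(u) = (u + 4)(u + 1)(u - 1) / [120] = (1/120)u^3 + (1/30)u^2 - (1/120)u - 1/30
f(u) = 208·L_0 + 7·L_1 + (-7)·L_2 + (-328)·L_3
  208·L_0(u) = -(26/15)u^3 + (104/15)u^2 + (26/15)u - 104/15
  7·L_1(u) = (7/30)u^3 - (7/30)u^2 - (56/15)u + 56/15
  (-7)·L_2(u) = (7/30)u^3 + (7/30)u^2 - (56/15)u - 56/15
  (-328)·L_3(u) = -(41/15)u^3 - (164/15)u^2 + (41/15)u + 164/15
Adding term by term: -4u^3 - 4u^2 - 3u + 4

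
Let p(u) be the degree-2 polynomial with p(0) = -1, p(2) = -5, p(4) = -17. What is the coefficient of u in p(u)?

0

Build the Lagrange basis polynomials:
L_0(u) = (u - 2)(u - 4) / [8] = (1/8)u^2 - (3/4)u + 1
L_1(u) = u(u - 4) / [-4] = -(1/4)u^2 + u
L_2(u) = u(u - 2) / [8] = (1/8)u^2 - (1/4)u
p(u) = (-1)·L_0 + (-5)·L_1 + (-17)·L_2
Only the coefficient of u is needed; take it from each L_i and combine:
(-1)·(-3/4) + (-5)·(1) + (-17)·(-1/4) = 0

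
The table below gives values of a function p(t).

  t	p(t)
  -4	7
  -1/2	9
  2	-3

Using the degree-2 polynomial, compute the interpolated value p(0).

L_0(0) = (1/2)·(-2)/[(-7/2)·(-6)] = -1/21
L_1(0) = (4)·(-2)/[(7/2)·(-5/2)] = 32/35
L_2(0) = (4)·(1/2)/[(6)·(5/2)] = 2/15
Sum: 7·(-1/21) + 9·(32/35) + (-3)·(2/15) = 787/105

787/105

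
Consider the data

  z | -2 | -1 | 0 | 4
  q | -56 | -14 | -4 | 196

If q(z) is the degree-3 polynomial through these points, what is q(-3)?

-154

Using Newton's divided-difference form:
q[-2,-1] = (-14 - (-56)) / (-1 - (-2)) = 42
q[-1,0] = (-4 - (-14)) / (0 - (-1)) = 10
q[0,4] = (196 - (-4)) / (4 - 0) = 50
q[-2,-1,0] = (10 - 42) / (0 - (-2)) = -16
q[-1,0,4] = (50 - 10) / (4 - (-1)) = 8
q[-2,-1,0,4] = (8 - (-16)) / (4 - (-2)) = 4
q(-3) = -56 + 42·(-1) + (-16)·(-1)·(-2) + 4·(-1)·(-2)·(-3) = -154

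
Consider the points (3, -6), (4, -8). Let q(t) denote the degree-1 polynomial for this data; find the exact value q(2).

-4

L_0(2) = (-2)/[(-1)] = 2
L_1(2) = (-1)/[(1)] = -1
Sum: (-6)·(2) + (-8)·(-1) = -4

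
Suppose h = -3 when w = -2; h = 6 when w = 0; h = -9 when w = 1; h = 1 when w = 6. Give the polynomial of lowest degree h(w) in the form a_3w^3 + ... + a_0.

Build the Lagrange basis polynomials:
L_0(w) = w(w - 1)(w - 6) / [-48] = -(1/48)w^3 + (7/48)w^2 - (1/8)w
L_1(w) = (w + 2)(w - 1)(w - 6) / [12] = (1/12)w^3 - (5/12)w^2 - (2/3)w + 1
L_2(w) = (w + 2)w(w - 6) / [-15] = -(1/15)w^3 + (4/15)w^2 + (4/5)w
L_3(w) = (w + 2)w(w - 1) / [240] = (1/240)w^3 + (1/240)w^2 - (1/120)w
h(w) = (-3)·L_0 + 6·L_1 + (-9)·L_2 + 1·L_3
  (-3)·L_0(w) = (1/16)w^3 - (7/16)w^2 + (3/8)w
  6·L_1(w) = (1/2)w^3 - (5/2)w^2 - 4w + 6
  (-9)·L_2(w) = (3/5)w^3 - (12/5)w^2 - (36/5)w
  1·L_3(w) = (1/240)w^3 + (1/240)w^2 - (1/120)w
Adding term by term: (7/6)w^3 - (16/3)w^2 - (65/6)w + 6

h(w) = (7/6)w^3 - (16/3)w^2 - (65/6)w + 6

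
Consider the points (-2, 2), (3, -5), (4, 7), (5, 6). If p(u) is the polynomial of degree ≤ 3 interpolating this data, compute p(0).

-309/7

Evaluate each Lagrange basis at u = 0:
L_0(0) = (-3)·(-4)·(-5)/[(-5)·(-6)·(-7)] = 2/7
L_1(0) = (2)·(-4)·(-5)/[(5)·(-1)·(-2)] = 4
L_2(0) = (2)·(-3)·(-5)/[(6)·(1)·(-1)] = -5
L_3(0) = (2)·(-3)·(-4)/[(7)·(2)·(1)] = 12/7
Sum: 2·(2/7) + (-5)·(4) + 7·(-5) + 6·(12/7) = -309/7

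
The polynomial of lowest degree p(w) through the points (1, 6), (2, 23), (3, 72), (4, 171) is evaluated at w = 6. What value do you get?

591

Evaluate each Lagrange basis at w = 6:
L_0(6) = (4)·(3)·(2)/[(-1)·(-2)·(-3)] = -4
L_1(6) = (5)·(3)·(2)/[(1)·(-1)·(-2)] = 15
L_2(6) = (5)·(4)·(2)/[(2)·(1)·(-1)] = -20
L_3(6) = (5)·(4)·(3)/[(3)·(2)·(1)] = 10
Sum: 6·(-4) + 23·(15) + 72·(-20) + 171·(10) = 591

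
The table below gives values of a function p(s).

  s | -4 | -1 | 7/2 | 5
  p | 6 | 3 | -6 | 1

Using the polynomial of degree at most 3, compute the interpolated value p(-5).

143/81

Using Newton's divided-difference form:
p[-4,-1] = (3 - 6) / (-1 - (-4)) = -1
p[-1,7/2] = (-6 - 3) / (7/2 - (-1)) = -2
p[7/2,5] = (1 - (-6)) / (5 - 7/2) = 14/3
p[-4,-1,7/2] = (-2 - (-1)) / (7/2 - (-4)) = -2/15
p[-1,7/2,5] = (14/3 - (-2)) / (5 - (-1)) = 10/9
p[-4,-1,7/2,5] = (10/9 - (-2/15)) / (5 - (-4)) = 56/405
p(-5) = 6 + (-1)·(-1) + (-2/15)·(-1)·(-4) + (56/405)·(-1)·(-4)·(-17/2) = 143/81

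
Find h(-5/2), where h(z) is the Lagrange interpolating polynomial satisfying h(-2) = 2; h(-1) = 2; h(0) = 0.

Evaluate each Lagrange basis at z = -5/2:
L_0(-5/2) = (-3/2)·(-5/2)/[(-1)·(-2)] = 15/8
L_1(-5/2) = (-1/2)·(-5/2)/[(1)·(-1)] = -5/4
L_2(-5/2) = (-1/2)·(-3/2)/[(2)·(1)] = 3/8
Sum: 2·(15/8) + 2·(-5/4) + 0 = 5/4

5/4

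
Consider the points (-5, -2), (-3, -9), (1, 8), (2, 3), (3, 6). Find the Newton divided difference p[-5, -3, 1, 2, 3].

p[-5,-3] = (-9 - (-2)) / (-3 - (-5)) = -7/2
p[-3,1] = (8 - (-9)) / (1 - (-3)) = 17/4
p[1,2] = (3 - 8) / (2 - 1) = -5
p[2,3] = (6 - 3) / (3 - 2) = 3
p[-5,-3,1] = (17/4 - (-7/2)) / (1 - (-5)) = 31/24
p[-3,1,2] = (-5 - 17/4) / (2 - (-3)) = -37/20
p[1,2,3] = (3 - (-5)) / (3 - 1) = 4
p[-5,-3,1,2] = (-37/20 - 31/24) / (2 - (-5)) = -377/840
p[-3,1,2,3] = (4 - (-37/20)) / (3 - (-3)) = 39/40
p[-5,-3,1,2,3] = (39/40 - (-377/840)) / (3 - (-5)) = 299/1680

299/1680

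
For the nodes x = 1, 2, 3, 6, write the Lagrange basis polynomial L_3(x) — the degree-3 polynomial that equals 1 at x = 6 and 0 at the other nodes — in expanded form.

L_3(x) = (x - 1)(x - 2)(x - 3) / [(5)·(4)·(3)]
       = (x^3 - 6x^2 + 11x - 6) / (60)

L_3(x) = (1/60)x^3 - (1/10)x^2 + (11/60)x - 1/10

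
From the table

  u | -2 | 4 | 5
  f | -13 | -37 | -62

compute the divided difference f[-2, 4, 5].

f[-2,4] = (-37 - (-13)) / (4 - (-2)) = -4
f[4,5] = (-62 - (-37)) / (5 - 4) = -25
f[-2,4,5] = (-25 - (-4)) / (5 - (-2)) = -3

-3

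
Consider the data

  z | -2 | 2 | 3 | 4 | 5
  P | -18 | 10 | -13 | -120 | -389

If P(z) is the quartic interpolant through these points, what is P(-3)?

Evaluate each Lagrange basis at z = -3:
L_0(-3) = (-5)·(-6)·(-7)·(-8)/[(-4)·(-5)·(-6)·(-7)] = 2
L_1(-3) = (-1)·(-6)·(-7)·(-8)/[(4)·(-1)·(-2)·(-3)] = -14
L_2(-3) = (-1)·(-5)·(-7)·(-8)/[(5)·(1)·(-1)·(-2)] = 28
L_3(-3) = (-1)·(-5)·(-6)·(-8)/[(6)·(2)·(1)·(-1)] = -20
L_4(-3) = (-1)·(-5)·(-6)·(-7)/[(7)·(3)·(2)·(1)] = 5
Sum: (-18)·(2) + 10·(-14) + (-13)·(28) + (-120)·(-20) + (-389)·(5) = -85

-85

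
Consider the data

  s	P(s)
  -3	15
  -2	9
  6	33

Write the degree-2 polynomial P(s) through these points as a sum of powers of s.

P(s) = s^2 - s + 3

Build the Lagrange basis polynomials:
L_0(s) = (s + 2)(s - 6) / [9] = (1/9)s^2 - (4/9)s - 4/3
L_1(s) = (s + 3)(s - 6) / [-8] = -(1/8)s^2 + (3/8)s + 9/4
L_2(s) = (s + 3)(s + 2) / [72] = (1/72)s^2 + (5/72)s + 1/12
P(s) = 15·L_0 + 9·L_1 + 33·L_2
  15·L_0(s) = (5/3)s^2 - (20/3)s - 20
  9·L_1(s) = -(9/8)s^2 + (27/8)s + 81/4
  33·L_2(s) = (11/24)s^2 + (55/24)s + 11/4
Adding term by term: s^2 - s + 3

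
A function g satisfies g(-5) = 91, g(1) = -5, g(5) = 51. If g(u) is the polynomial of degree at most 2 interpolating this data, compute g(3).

11

L_0(3) = (2)·(-2)/[(-6)·(-10)] = -1/15
L_1(3) = (8)·(-2)/[(6)·(-4)] = 2/3
L_2(3) = (8)·(2)/[(10)·(4)] = 2/5
Sum: 91·(-1/15) + (-5)·(2/3) + 51·(2/5) = 11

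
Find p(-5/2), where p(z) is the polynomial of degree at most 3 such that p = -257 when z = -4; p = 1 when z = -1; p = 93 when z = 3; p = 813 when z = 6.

-233/4

Evaluate each Lagrange basis at z = -5/2:
L_0(-5/2) = (-3/2)·(-11/2)·(-17/2)/[(-3)·(-7)·(-10)] = 187/560
L_1(-5/2) = (3/2)·(-11/2)·(-17/2)/[(3)·(-4)·(-7)] = 187/224
L_2(-5/2) = (3/2)·(-3/2)·(-17/2)/[(7)·(4)·(-3)] = -51/224
L_3(-5/2) = (3/2)·(-3/2)·(-11/2)/[(10)·(7)·(3)] = 33/560
Sum: (-257)·(187/560) + 1·(187/224) + 93·(-51/224) + 813·(33/560) = -233/4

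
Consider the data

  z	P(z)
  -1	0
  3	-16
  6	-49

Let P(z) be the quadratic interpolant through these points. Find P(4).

L_0(4) = (1)·(-2)/[(-4)·(-7)] = -1/14
L_1(4) = (5)·(-2)/[(4)·(-3)] = 5/6
L_2(4) = (5)·(1)/[(7)·(3)] = 5/21
Sum: 0 + (-16)·(5/6) + (-49)·(5/21) = -25

-25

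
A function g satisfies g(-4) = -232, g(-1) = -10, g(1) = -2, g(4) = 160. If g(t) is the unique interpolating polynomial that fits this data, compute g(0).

L_0(0) = (1)·(-1)·(-4)/[(-3)·(-5)·(-8)] = -1/30
L_1(0) = (4)·(-1)·(-4)/[(3)·(-2)·(-5)] = 8/15
L_2(0) = (4)·(1)·(-4)/[(5)·(2)·(-3)] = 8/15
L_3(0) = (4)·(1)·(-1)/[(8)·(5)·(3)] = -1/30
Sum: (-232)·(-1/30) + (-10)·(8/15) + (-2)·(8/15) + 160·(-1/30) = -4

-4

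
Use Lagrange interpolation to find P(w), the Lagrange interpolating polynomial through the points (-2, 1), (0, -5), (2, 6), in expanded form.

L_0(w) = w(w - 2) / [8] = (1/8)w^2 - (1/4)w
L_1(w) = (w + 2)(w - 2) / [-4] = -(1/4)w^2 + 1
L_2(w) = (w + 2)w / [8] = (1/8)w^2 + (1/4)w
P(w) = 1·L_0 + (-5)·L_1 + 6·L_2
  1·L_0(w) = (1/8)w^2 - (1/4)w
  (-5)·L_1(w) = (5/4)w^2 - 5
  6·L_2(w) = (3/4)w^2 + (3/2)w
Adding term by term: (17/8)w^2 + (5/4)w - 5

P(w) = (17/8)w^2 + (5/4)w - 5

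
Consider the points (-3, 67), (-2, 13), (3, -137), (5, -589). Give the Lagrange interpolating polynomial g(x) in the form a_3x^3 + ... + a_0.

L_0(x) = (x + 2)(x - 3)(x - 5) / [-48] = -(1/48)x^3 + (1/8)x^2 + (1/48)x - 5/8
L_1(x) = (x + 3)(x - 3)(x - 5) / [35] = (1/35)x^3 - (1/7)x^2 - (9/35)x + 9/7
L_2(x) = (x + 3)(x + 2)(x - 5) / [-60] = -(1/60)x^3 + (19/60)x + 1/2
L_3(x) = (x + 3)(x + 2)(x - 3) / [112] = (1/112)x^3 + (1/56)x^2 - (9/112)x - 9/56
g(x) = 67·L_0 + 13·L_1 + (-137)·L_2 + (-589)·L_3
  67·L_0(x) = -(67/48)x^3 + (67/8)x^2 + (67/48)x - 335/8
  13·L_1(x) = (13/35)x^3 - (13/7)x^2 - (117/35)x + 117/7
  (-137)·L_2(x) = (137/60)x^3 - (2603/60)x - 137/2
  (-589)·L_3(x) = -(589/112)x^3 - (589/56)x^2 + (5301/112)x + 5301/56
Adding term by term: -4x^3 - 4x^2 + 2x + 1

g(x) = -4x^3 - 4x^2 + 2x + 1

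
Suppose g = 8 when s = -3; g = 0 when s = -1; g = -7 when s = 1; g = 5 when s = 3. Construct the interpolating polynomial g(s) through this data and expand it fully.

g(s) = (3/8)s^3 + (5/4)s^2 - (31/8)s - 19/4

Build the Lagrange basis polynomials:
L_0(s) = (s + 1)(s - 1)(s - 3) / [-48] = -(1/48)s^3 + (1/16)s^2 + (1/48)s - 1/16
L_1(s) = (s + 3)(s - 1)(s - 3) / [16] = (1/16)s^3 - (1/16)s^2 - (9/16)s + 9/16
L_2(s) = (s + 3)(s + 1)(s - 3) / [-16] = -(1/16)s^3 - (1/16)s^2 + (9/16)s + 9/16
L_3(s) = (s + 3)(s + 1)(s - 1) / [48] = (1/48)s^3 + (1/16)s^2 - (1/48)s - 1/16
g(s) = 8·L_0 + 0·L_1 + (-7)·L_2 + 5·L_3
  8·L_0(s) = -(1/6)s^3 + (1/2)s^2 + (1/6)s - 1/2
  0·L_1(s) = 0
  (-7)·L_2(s) = (7/16)s^3 + (7/16)s^2 - (63/16)s - 63/16
  5·L_3(s) = (5/48)s^3 + (5/16)s^2 - (5/48)s - 5/16
Adding term by term: (3/8)s^3 + (5/4)s^2 - (31/8)s - 19/4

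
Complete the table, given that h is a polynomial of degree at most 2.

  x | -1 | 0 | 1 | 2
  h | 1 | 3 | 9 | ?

The 3 known values determine h uniquely (degree ≤ 2).
Evaluate each Lagrange basis at x = 2:
L_0(2) = (2)·(1)/[(-1)·(-2)] = 1
L_1(2) = (3)·(1)/[(1)·(-1)] = -3
L_2(2) = (3)·(2)/[(2)·(1)] = 3
Sum: 1·(1) + 3·(-3) + 9·(3) = 19

19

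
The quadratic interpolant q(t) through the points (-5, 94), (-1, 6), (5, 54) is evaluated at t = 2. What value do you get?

Evaluate each Lagrange basis at t = 2:
L_0(2) = (3)·(-3)/[(-4)·(-10)] = -9/40
L_1(2) = (7)·(-3)/[(4)·(-6)] = 7/8
L_2(2) = (7)·(3)/[(10)·(6)] = 7/20
Sum: 94·(-9/40) + 6·(7/8) + 54·(7/20) = 3

3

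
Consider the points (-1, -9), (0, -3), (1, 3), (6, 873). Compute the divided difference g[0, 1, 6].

g[0,1] = (3 - (-3)) / (1 - 0) = 6
g[1,6] = (873 - 3) / (6 - 1) = 174
g[0,1,6] = (174 - 6) / (6 - 0) = 28

28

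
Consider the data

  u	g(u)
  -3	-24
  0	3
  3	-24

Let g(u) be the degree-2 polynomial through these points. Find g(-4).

-45

L_0(-4) = (-4)·(-7)/[(-3)·(-6)] = 14/9
L_1(-4) = (-1)·(-7)/[(3)·(-3)] = -7/9
L_2(-4) = (-1)·(-4)/[(6)·(3)] = 2/9
Sum: (-24)·(14/9) + 3·(-7/9) + (-24)·(2/9) = -45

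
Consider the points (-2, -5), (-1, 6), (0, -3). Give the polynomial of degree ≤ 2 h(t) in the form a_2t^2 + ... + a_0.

h(t) = -10t^2 - 19t - 3

Newton's divided differences:
h[-2,-1] = (6 - (-5)) / (-1 - (-2)) = 11
h[-1,0] = (-3 - 6) / (0 - (-1)) = -9
h[-2,-1,0] = (-9 - 11) / (0 - (-2)) = -10
h(t) = -5 + 11·(t + 2) + (-10)·(t + 2)(t + 1)
Expanding: h(t) = -10t^2 - 19t - 3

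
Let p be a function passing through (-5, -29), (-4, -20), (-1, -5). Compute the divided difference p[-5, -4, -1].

-1

p[-5,-4] = (-20 - (-29)) / (-4 - (-5)) = 9
p[-4,-1] = (-5 - (-20)) / (-1 - (-4)) = 5
p[-5,-4,-1] = (5 - 9) / (-1 - (-5)) = -1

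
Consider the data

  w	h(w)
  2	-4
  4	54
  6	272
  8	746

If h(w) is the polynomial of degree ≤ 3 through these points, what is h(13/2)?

1451/4

L_0(13/2) = (5/2)·(1/2)·(-3/2)/[(-2)·(-4)·(-6)] = 5/128
L_1(13/2) = (9/2)·(1/2)·(-3/2)/[(2)·(-2)·(-4)] = -27/128
L_2(13/2) = (9/2)·(5/2)·(-3/2)/[(4)·(2)·(-2)] = 135/128
L_3(13/2) = (9/2)·(5/2)·(1/2)/[(6)·(4)·(2)] = 15/128
Sum: (-4)·(5/128) + 54·(-27/128) + 272·(135/128) + 746·(15/128) = 1451/4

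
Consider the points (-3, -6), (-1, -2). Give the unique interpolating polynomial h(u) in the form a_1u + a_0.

L_0(u) = (u + 1) / [-2] = -(1/2)u - 1/2
L_1(u) = (u + 3) / [2] = (1/2)u + 3/2
h(u) = (-6)·L_0 + (-2)·L_1
  (-6)·L_0(u) = 3u + 3
  (-2)·L_1(u) = -u - 3
Adding term by term: 2u

h(u) = 2u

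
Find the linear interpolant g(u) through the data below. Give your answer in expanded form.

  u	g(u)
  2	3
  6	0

g(u) = -(3/4)u + 9/2

L_0(u) = (u - 6) / [-4] = -(1/4)u + 3/2
L_1(u) = (u - 2) / [4] = (1/4)u - 1/2
g(u) = 3·L_0 + 0·L_1
  3·L_0(u) = -(3/4)u + 9/2
  0·L_1(u) = 0
Adding term by term: -(3/4)u + 9/2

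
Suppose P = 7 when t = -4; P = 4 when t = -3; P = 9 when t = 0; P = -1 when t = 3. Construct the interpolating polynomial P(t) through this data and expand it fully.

Newton's divided differences:
P[-4,-3] = (4 - 7) / (-3 - (-4)) = -3
P[-3,0] = (9 - 4) / (0 - (-3)) = 5/3
P[0,3] = (-1 - 9) / (3 - 0) = -10/3
P[-4,-3,0] = (5/3 - (-3)) / (0 - (-4)) = 7/6
P[-3,0,3] = (-10/3 - 5/3) / (3 - (-3)) = -5/6
P[-4,-3,0,3] = (-5/6 - 7/6) / (3 - (-4)) = -2/7
P(t) = 7 + (-3)·(t + 4) + (7/6)·(t + 4)(t + 3) + (-2/7)·(t + 4)(t + 3)t
Expanding: P(t) = -(2/7)t^3 - (5/6)t^2 + (73/42)t + 9

P(t) = -(2/7)t^3 - (5/6)t^2 + (73/42)t + 9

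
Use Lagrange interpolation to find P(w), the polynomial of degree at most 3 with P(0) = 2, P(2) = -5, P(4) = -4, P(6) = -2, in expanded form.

Build the Lagrange basis polynomials:
L_0(w) = (w - 2)(w - 4)(w - 6) / [-48] = -(1/48)w^3 + (1/4)w^2 - (11/12)w + 1
L_1(w) = w(w - 4)(w - 6) / [16] = (1/16)w^3 - (5/8)w^2 + (3/2)w
L_2(w) = w(w - 2)(w - 6) / [-16] = -(1/16)w^3 + (1/2)w^2 - (3/4)w
L_3(w) = w(w - 2)(w - 4) / [48] = (1/48)w^3 - (1/8)w^2 + (1/6)w
P(w) = 2·L_0 + (-5)·L_1 + (-4)·L_2 + (-2)·L_3
  2·L_0(w) = -(1/24)w^3 + (1/2)w^2 - (11/6)w + 2
  (-5)·L_1(w) = -(5/16)w^3 + (25/8)w^2 - (15/2)w
  (-4)·L_2(w) = (1/4)w^3 - 2w^2 + 3w
  (-2)·L_3(w) = -(1/24)w^3 + (1/4)w^2 - (1/3)w
Adding term by term: -(7/48)w^3 + (15/8)w^2 - (20/3)w + 2

P(w) = -(7/48)w^3 + (15/8)w^2 - (20/3)w + 2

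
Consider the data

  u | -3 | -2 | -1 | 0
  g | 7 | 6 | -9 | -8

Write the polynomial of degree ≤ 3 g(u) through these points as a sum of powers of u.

g(u) = 5u^3 + 23u^2 + 19u - 8

Build the Lagrange basis polynomials:
L_0(u) = (u + 2)(u + 1)u / [-6] = -(1/6)u^3 - (1/2)u^2 - (1/3)u
L_1(u) = (u + 3)(u + 1)u / [2] = (1/2)u^3 + 2u^2 + (3/2)u
L_2(u) = (u + 3)(u + 2)u / [-2] = -(1/2)u^3 - (5/2)u^2 - 3u
L_3(u) = (u + 3)(u + 2)(u + 1) / [6] = (1/6)u^3 + u^2 + (11/6)u + 1
g(u) = 7·L_0 + 6·L_1 + (-9)·L_2 + (-8)·L_3
  7·L_0(u) = -(7/6)u^3 - (7/2)u^2 - (7/3)u
  6·L_1(u) = 3u^3 + 12u^2 + 9u
  (-9)·L_2(u) = (9/2)u^3 + (45/2)u^2 + 27u
  (-8)·L_3(u) = -(4/3)u^3 - 8u^2 - (44/3)u - 8
Adding term by term: 5u^3 + 23u^2 + 19u - 8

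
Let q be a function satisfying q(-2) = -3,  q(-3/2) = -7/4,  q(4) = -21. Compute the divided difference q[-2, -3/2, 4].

q[-2,-3/2] = (-7/4 - (-3)) / (-3/2 - (-2)) = 5/2
q[-3/2,4] = (-21 - (-7/4)) / (4 - (-3/2)) = -7/2
q[-2,-3/2,4] = (-7/2 - 5/2) / (4 - (-2)) = -1

-1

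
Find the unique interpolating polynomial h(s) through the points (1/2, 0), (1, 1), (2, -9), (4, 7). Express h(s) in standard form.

Build the Lagrange basis polynomials:
L_0(s) = (s - 1)(s - 2)(s - 4) / [-21/8] = -(8/21)s^3 + (8/3)s^2 - (16/3)s + 64/21
L_1(s) = (s - 1/2)(s - 2)(s - 4) / [3/2] = (2/3)s^3 - (13/3)s^2 + (22/3)s - 8/3
L_2(s) = (s - 1/2)(s - 1)(s - 4) / [-3] = -(1/3)s^3 + (11/6)s^2 - (13/6)s + 2/3
L_3(s) = (s - 1/2)(s - 1)(s - 2) / [21] = (1/21)s^3 - (1/6)s^2 + (1/6)s - 1/21
h(s) = 0·L_0 + 1·L_1 + (-9)·L_2 + 7·L_3
  0·L_0(s) = 0
  1·L_1(s) = (2/3)s^3 - (13/3)s^2 + (22/3)s - 8/3
  (-9)·L_2(s) = 3s^3 - (33/2)s^2 + (39/2)s - 6
  7·L_3(s) = (1/3)s^3 - (7/6)s^2 + (7/6)s - 1/3
Adding term by term: 4s^3 - 22s^2 + 28s - 9

h(s) = 4s^3 - 22s^2 + 28s - 9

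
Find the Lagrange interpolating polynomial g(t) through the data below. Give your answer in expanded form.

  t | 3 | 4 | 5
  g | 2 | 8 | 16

g(t) = t^2 - t - 4

Build the Lagrange basis polynomials:
L_0(t) = (t - 4)(t - 5) / [2] = (1/2)t^2 - (9/2)t + 10
L_1(t) = (t - 3)(t - 5) / [-1] = -t^2 + 8t - 15
L_2(t) = (t - 3)(t - 4) / [2] = (1/2)t^2 - (7/2)t + 6
g(t) = 2·L_0 + 8·L_1 + 16·L_2
  2·L_0(t) = t^2 - 9t + 20
  8·L_1(t) = -8t^2 + 64t - 120
  16·L_2(t) = 8t^2 - 56t + 96
Adding term by term: t^2 - t - 4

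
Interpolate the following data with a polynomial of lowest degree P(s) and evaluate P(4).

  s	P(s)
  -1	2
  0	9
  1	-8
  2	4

327

Using Newton's divided-difference form:
P[-1,0] = (9 - 2) / (0 - (-1)) = 7
P[0,1] = (-8 - 9) / (1 - 0) = -17
P[1,2] = (4 - (-8)) / (2 - 1) = 12
P[-1,0,1] = (-17 - 7) / (1 - (-1)) = -12
P[0,1,2] = (12 - (-17)) / (2 - 0) = 29/2
P[-1,0,1,2] = (29/2 - (-12)) / (2 - (-1)) = 53/6
P(4) = 2 + 7·(5) + (-12)·(5)·(4) + (53/6)·(5)·(4)·(3) = 327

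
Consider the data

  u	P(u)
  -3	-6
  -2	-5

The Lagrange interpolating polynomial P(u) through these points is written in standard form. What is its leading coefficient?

1

Build the Lagrange basis polynomials:
L_0(u) = (u + 2) / [-1] = -u - 2
L_1(u) = (u + 3) / [1] = u + 3
P(u) = (-6)·L_0 + (-5)·L_1
Only the coefficient of u is needed; take it from each L_i and combine:
(-6)·(-1) + (-5)·(1) = 1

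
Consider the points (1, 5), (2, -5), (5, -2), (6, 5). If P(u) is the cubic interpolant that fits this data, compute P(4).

-7

L_0(4) = (2)·(-1)·(-2)/[(-1)·(-4)·(-5)] = -1/5
L_1(4) = (3)·(-1)·(-2)/[(1)·(-3)·(-4)] = 1/2
L_2(4) = (3)·(2)·(-2)/[(4)·(3)·(-1)] = 1
L_3(4) = (3)·(2)·(-1)/[(5)·(4)·(1)] = -3/10
Sum: 5·(-1/5) + (-5)·(1/2) + (-2)·(1) + 5·(-3/10) = -7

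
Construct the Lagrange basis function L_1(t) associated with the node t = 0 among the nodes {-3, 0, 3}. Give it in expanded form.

L_1(t) = (t + 3)(t - 3) / [(3)·(-3)]
       = (t^2 - 9) / (-9)

L_1(t) = -(1/9)t^2 + 1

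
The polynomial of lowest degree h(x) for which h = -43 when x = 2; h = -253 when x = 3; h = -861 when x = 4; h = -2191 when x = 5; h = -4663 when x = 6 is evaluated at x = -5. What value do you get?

-2661

L_0(-5) = (-8)·(-9)·(-10)·(-11)/[(-1)·(-2)·(-3)·(-4)] = 330
L_1(-5) = (-7)·(-9)·(-10)·(-11)/[(1)·(-1)·(-2)·(-3)] = -1155
L_2(-5) = (-7)·(-8)·(-10)·(-11)/[(2)·(1)·(-1)·(-2)] = 1540
L_3(-5) = (-7)·(-8)·(-9)·(-11)/[(3)·(2)·(1)·(-1)] = -924
L_4(-5) = (-7)·(-8)·(-9)·(-10)/[(4)·(3)·(2)·(1)] = 210
Sum: (-43)·(330) + (-253)·(-1155) + (-861)·(1540) + (-2191)·(-924) + (-4663)·(210) = -2661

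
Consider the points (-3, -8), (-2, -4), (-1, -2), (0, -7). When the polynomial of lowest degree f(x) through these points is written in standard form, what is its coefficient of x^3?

Build the Lagrange basis polynomials:
L_0(x) = (x + 2)(x + 1)x / [-6] = -(1/6)x^3 - (1/2)x^2 - (1/3)x
L_1(x) = (x + 3)(x + 1)x / [2] = (1/2)x^3 + 2x^2 + (3/2)x
L_2(x) = (x + 3)(x + 2)x / [-2] = -(1/2)x^3 - (5/2)x^2 - 3x
L_3(x) = (x + 3)(x + 2)(x + 1) / [6] = (1/6)x^3 + x^2 + (11/6)x + 1
f(x) = (-8)·L_0 + (-4)·L_1 + (-2)·L_2 + (-7)·L_3
Only the coefficient of x^3 is needed; take it from each L_i and combine:
(-8)·(-1/6) + (-4)·(1/2) + (-2)·(-1/2) + (-7)·(1/6) = -5/6

-5/6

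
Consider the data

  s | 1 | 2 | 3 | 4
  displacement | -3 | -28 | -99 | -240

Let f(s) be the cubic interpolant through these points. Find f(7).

Evaluate each Lagrange basis at s = 7:
L_0(7) = (5)·(4)·(3)/[(-1)·(-2)·(-3)] = -10
L_1(7) = (6)·(4)·(3)/[(1)·(-1)·(-2)] = 36
L_2(7) = (6)·(5)·(3)/[(2)·(1)·(-1)] = -45
L_3(7) = (6)·(5)·(4)/[(3)·(2)·(1)] = 20
Sum: (-3)·(-10) + (-28)·(36) + (-99)·(-45) + (-240)·(20) = -1323

-1323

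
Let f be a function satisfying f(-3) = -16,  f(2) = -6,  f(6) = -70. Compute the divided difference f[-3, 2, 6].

-2

f[-3,2] = (-6 - (-16)) / (2 - (-3)) = 2
f[2,6] = (-70 - (-6)) / (6 - 2) = -16
f[-3,2,6] = (-16 - 2) / (6 - (-3)) = -2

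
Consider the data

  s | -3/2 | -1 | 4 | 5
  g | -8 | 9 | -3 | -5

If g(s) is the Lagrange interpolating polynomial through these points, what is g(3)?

L_0(3) = (4)·(-1)·(-2)/[(-1/2)·(-11/2)·(-13/2)] = -64/143
L_1(3) = (9/2)·(-1)·(-2)/[(1/2)·(-5)·(-6)] = 3/5
L_2(3) = (9/2)·(4)·(-2)/[(11/2)·(5)·(-1)] = 72/55
L_3(3) = (9/2)·(4)·(-1)/[(13/2)·(6)·(1)] = -6/13
Sum: (-8)·(-64/143) + 9·(3/5) + (-3)·(72/55) + (-5)·(-6/13) = 5263/715

5263/715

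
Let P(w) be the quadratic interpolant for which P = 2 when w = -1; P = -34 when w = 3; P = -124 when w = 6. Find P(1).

-4

Using Newton's divided-difference form:
P[-1,3] = (-34 - 2) / (3 - (-1)) = -9
P[3,6] = (-124 - (-34)) / (6 - 3) = -30
P[-1,3,6] = (-30 - (-9)) / (6 - (-1)) = -3
P(1) = 2 + (-9)·(2) + (-3)·(2)·(-2) = -4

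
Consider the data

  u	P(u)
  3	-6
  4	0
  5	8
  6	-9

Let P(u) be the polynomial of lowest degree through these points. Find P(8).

L_0(8) = (4)·(3)·(2)/[(-1)·(-2)·(-3)] = -4
L_1(8) = (5)·(3)·(2)/[(1)·(-1)·(-2)] = 15
L_2(8) = (5)·(4)·(2)/[(2)·(1)·(-1)] = -20
L_3(8) = (5)·(4)·(3)/[(3)·(2)·(1)] = 10
Sum: (-6)·(-4) + 0 + 8·(-20) + (-9)·(10) = -226

-226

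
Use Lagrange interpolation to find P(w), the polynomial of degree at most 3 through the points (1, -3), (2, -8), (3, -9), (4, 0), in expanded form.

Build the Lagrange basis polynomials:
L_0(w) = (w - 2)(w - 3)(w - 4) / [-6] = -(1/6)w^3 + (3/2)w^2 - (13/3)w + 4
L_1(w) = (w - 1)(w - 3)(w - 4) / [2] = (1/2)w^3 - 4w^2 + (19/2)w - 6
L_2(w) = (w - 1)(w - 2)(w - 4) / [-2] = -(1/2)w^3 + (7/2)w^2 - 7w + 4
L_3(w) = (w - 1)(w - 2)(w - 3) / [6] = (1/6)w^3 - w^2 + (11/6)w - 1
P(w) = (-3)·L_0 + (-8)·L_1 + (-9)·L_2 + 0·L_3
  (-3)·L_0(w) = (1/2)w^3 - (9/2)w^2 + 13w - 12
  (-8)·L_1(w) = -4w^3 + 32w^2 - 76w + 48
  (-9)·L_2(w) = (9/2)w^3 - (63/2)w^2 + 63w - 36
  0·L_3(w) = 0
Adding term by term: w^3 - 4w^2

P(w) = w^3 - 4w^2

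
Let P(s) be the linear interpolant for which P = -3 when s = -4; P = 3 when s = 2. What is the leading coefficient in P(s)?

1

L_0(s) = (s - 2) / [-6] = -(1/6)s + 1/3
L_1(s) = (s + 4) / [6] = (1/6)s + 2/3
P(s) = (-3)·L_0 + 3·L_1
Only the coefficient of s is needed; take it from each L_i and combine:
(-3)·(-1/6) + 3·(1/6) = 1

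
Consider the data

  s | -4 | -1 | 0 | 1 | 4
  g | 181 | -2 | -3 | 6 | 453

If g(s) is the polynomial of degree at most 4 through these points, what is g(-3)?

54

L_0(-3) = (-2)·(-3)·(-4)·(-7)/[(-3)·(-4)·(-5)·(-8)] = 7/20
L_1(-3) = (1)·(-3)·(-4)·(-7)/[(3)·(-1)·(-2)·(-5)] = 14/5
L_2(-3) = (1)·(-2)·(-4)·(-7)/[(4)·(1)·(-1)·(-4)] = -7/2
L_3(-3) = (1)·(-2)·(-3)·(-7)/[(5)·(2)·(1)·(-3)] = 7/5
L_4(-3) = (1)·(-2)·(-3)·(-4)/[(8)·(5)·(4)·(3)] = -1/20
Sum: 181·(7/20) + (-2)·(14/5) + (-3)·(-7/2) + 6·(7/5) + 453·(-1/20) = 54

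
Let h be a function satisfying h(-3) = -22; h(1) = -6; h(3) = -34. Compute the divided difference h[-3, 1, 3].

h[-3,1] = (-6 - (-22)) / (1 - (-3)) = 4
h[1,3] = (-34 - (-6)) / (3 - 1) = -14
h[-3,1,3] = (-14 - 4) / (3 - (-3)) = -3

-3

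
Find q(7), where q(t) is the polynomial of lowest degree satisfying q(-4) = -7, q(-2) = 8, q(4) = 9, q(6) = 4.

Evaluate each Lagrange basis at t = 7:
L_0(7) = (9)·(3)·(1)/[(-2)·(-8)·(-10)] = -27/160
L_1(7) = (11)·(3)·(1)/[(2)·(-6)·(-8)] = 11/32
L_2(7) = (11)·(9)·(1)/[(8)·(6)·(-2)] = -33/32
L_3(7) = (11)·(9)·(3)/[(10)·(8)·(2)] = 297/160
Sum: (-7)·(-27/160) + 8·(11/32) + 9·(-33/32) + 4·(297/160) = 83/40

83/40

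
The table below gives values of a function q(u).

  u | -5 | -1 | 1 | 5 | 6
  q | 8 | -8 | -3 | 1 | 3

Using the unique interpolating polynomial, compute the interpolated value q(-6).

29

Evaluate each Lagrange basis at u = -6:
L_0(-6) = (-5)·(-7)·(-11)·(-12)/[(-4)·(-6)·(-10)·(-11)] = 7/4
L_1(-6) = (-1)·(-7)·(-11)·(-12)/[(4)·(-2)·(-6)·(-7)] = -11/4
L_2(-6) = (-1)·(-5)·(-11)·(-12)/[(6)·(2)·(-4)·(-5)] = 11/4
L_3(-6) = (-1)·(-5)·(-7)·(-12)/[(10)·(6)·(4)·(-1)] = -7/4
L_4(-6) = (-1)·(-5)·(-7)·(-11)/[(11)·(7)·(5)·(1)] = 1
Sum: 8·(7/4) + (-8)·(-11/4) + (-3)·(11/4) + 1·(-7/4) + 3·(1) = 29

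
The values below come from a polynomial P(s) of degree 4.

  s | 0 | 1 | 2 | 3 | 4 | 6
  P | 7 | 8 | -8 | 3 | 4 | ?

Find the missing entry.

-577

The 5 known values determine P uniquely (degree ≤ 4).
Evaluate each Lagrange basis at s = 6:
L_0(6) = (5)·(4)·(3)·(2)/[(-1)·(-2)·(-3)·(-4)] = 5
L_1(6) = (6)·(4)·(3)·(2)/[(1)·(-1)·(-2)·(-3)] = -24
L_2(6) = (6)·(5)·(3)·(2)/[(2)·(1)·(-1)·(-2)] = 45
L_3(6) = (6)·(5)·(4)·(2)/[(3)·(2)·(1)·(-1)] = -40
L_4(6) = (6)·(5)·(4)·(3)/[(4)·(3)·(2)·(1)] = 15
Sum: 7·(5) + 8·(-24) + (-8)·(45) + 3·(-40) + 4·(15) = -577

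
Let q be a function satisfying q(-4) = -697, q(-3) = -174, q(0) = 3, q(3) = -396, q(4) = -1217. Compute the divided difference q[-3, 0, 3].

-32

q[-3,0] = (3 - (-174)) / (0 - (-3)) = 59
q[0,3] = (-396 - 3) / (3 - 0) = -133
q[-3,0,3] = (-133 - 59) / (3 - (-3)) = -32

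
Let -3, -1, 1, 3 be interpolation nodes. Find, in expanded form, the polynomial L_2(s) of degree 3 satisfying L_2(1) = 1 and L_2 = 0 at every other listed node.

L_2(s) = (s + 3)(s + 1)(s - 3) / [(4)·(2)·(-2)]
       = (s^3 + s^2 - 9s - 9) / (-16)

L_2(s) = -(1/16)s^3 - (1/16)s^2 + (9/16)s + 9/16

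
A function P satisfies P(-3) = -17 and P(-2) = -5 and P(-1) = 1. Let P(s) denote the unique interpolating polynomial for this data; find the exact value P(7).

-167

L_0(7) = (9)·(8)/[(-1)·(-2)] = 36
L_1(7) = (10)·(8)/[(1)·(-1)] = -80
L_2(7) = (10)·(9)/[(2)·(1)] = 45
Sum: (-17)·(36) + (-5)·(-80) + 1·(45) = -167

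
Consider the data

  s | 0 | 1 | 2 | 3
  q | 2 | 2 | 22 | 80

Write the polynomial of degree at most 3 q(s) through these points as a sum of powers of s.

L_0(s) = (s - 1)(s - 2)(s - 3) / [-6] = -(1/6)s^3 + s^2 - (11/6)s + 1
L_1(s) = s(s - 2)(s - 3) / [2] = (1/2)s^3 - (5/2)s^2 + 3s
L_2(s) = s(s - 1)(s - 3) / [-2] = -(1/2)s^3 + 2s^2 - (3/2)s
L_3(s) = s(s - 1)(s - 2) / [6] = (1/6)s^3 - (1/2)s^2 + (1/3)s
q(s) = 2·L_0 + 2·L_1 + 22·L_2 + 80·L_3
  2·L_0(s) = -(1/3)s^3 + 2s^2 - (11/3)s + 2
  2·L_1(s) = s^3 - 5s^2 + 6s
  22·L_2(s) = -11s^3 + 44s^2 - 33s
  80·L_3(s) = (40/3)s^3 - 40s^2 + (80/3)s
Adding term by term: 3s^3 + s^2 - 4s + 2

q(s) = 3s^3 + s^2 - 4s + 2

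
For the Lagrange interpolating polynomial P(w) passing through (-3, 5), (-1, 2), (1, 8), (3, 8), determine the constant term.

L_0(w) = (w + 1)(w - 1)(w - 3) / [-48] = -(1/48)w^3 + (1/16)w^2 + (1/48)w - 1/16
L_1(w) = (w + 3)(w - 1)(w - 3) / [16] = (1/16)w^3 - (1/16)w^2 - (9/16)w + 9/16
L_2(w) = (w + 3)(w + 1)(w - 3) / [-16] = -(1/16)w^3 - (1/16)w^2 + (9/16)w + 9/16
L_3(w) = (w + 3)(w + 1)(w - 1) / [48] = (1/48)w^3 + (1/16)w^2 - (1/48)w - 1/16
P(w) = 5·L_0 + 2·L_1 + 8·L_2 + 8·L_3
Only the constant term is needed; take it from each L_i and combine:
5·(-1/16) + 2·(9/16) + 8·(9/16) + 8·(-1/16) = 77/16

77/16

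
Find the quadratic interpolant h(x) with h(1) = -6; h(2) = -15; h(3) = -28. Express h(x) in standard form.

h(x) = -2x^2 - 3x - 1

Newton's divided differences:
h[1,2] = (-15 - (-6)) / (2 - 1) = -9
h[2,3] = (-28 - (-15)) / (3 - 2) = -13
h[1,2,3] = (-13 - (-9)) / (3 - 1) = -2
h(x) = -6 + (-9)·(x - 1) + (-2)·(x - 1)(x - 2)
Expanding: h(x) = -2x^2 - 3x - 1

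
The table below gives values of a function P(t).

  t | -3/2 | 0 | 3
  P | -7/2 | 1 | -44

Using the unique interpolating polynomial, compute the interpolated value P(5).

Using Newton's divided-difference form:
P[-3/2,0] = (1 - (-7/2)) / (0 - (-3/2)) = 3
P[0,3] = (-44 - 1) / (3 - 0) = -15
P[-3/2,0,3] = (-15 - 3) / (3 - (-3/2)) = -4
P(5) = -7/2 + 3·(13/2) + (-4)·(13/2)·(5) = -114

-114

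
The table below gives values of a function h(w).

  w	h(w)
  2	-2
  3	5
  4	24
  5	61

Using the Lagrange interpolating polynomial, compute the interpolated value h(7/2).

101/8

L_0(7/2) = (1/2)·(-1/2)·(-3/2)/[(-1)·(-2)·(-3)] = -1/16
L_1(7/2) = (3/2)·(-1/2)·(-3/2)/[(1)·(-1)·(-2)] = 9/16
L_2(7/2) = (3/2)·(1/2)·(-3/2)/[(2)·(1)·(-1)] = 9/16
L_3(7/2) = (3/2)·(1/2)·(-1/2)/[(3)·(2)·(1)] = -1/16
Sum: (-2)·(-1/16) + 5·(9/16) + 24·(9/16) + 61·(-1/16) = 101/8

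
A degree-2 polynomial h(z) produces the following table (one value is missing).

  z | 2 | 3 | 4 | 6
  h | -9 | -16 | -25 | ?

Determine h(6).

The 3 known values determine h uniquely (degree ≤ 2).
L_0(6) = (3)·(2)/[(-1)·(-2)] = 3
L_1(6) = (4)·(2)/[(1)·(-1)] = -8
L_2(6) = (4)·(3)/[(2)·(1)] = 6
Sum: (-9)·(3) + (-16)·(-8) + (-25)·(6) = -49

-49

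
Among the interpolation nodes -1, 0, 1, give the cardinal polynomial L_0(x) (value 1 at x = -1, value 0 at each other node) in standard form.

L_0(x) = (1/2)x^2 - (1/2)x

L_0(x) = x(x - 1) / [(-1)·(-2)]
       = (x^2 - x) / (2)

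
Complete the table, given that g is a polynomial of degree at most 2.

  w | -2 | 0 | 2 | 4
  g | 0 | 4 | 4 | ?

0

The 3 known values determine g uniquely (degree ≤ 2).
Evaluate each Lagrange basis at w = 4:
L_0(4) = (4)·(2)/[(-2)·(-4)] = 1
L_1(4) = (6)·(2)/[(2)·(-2)] = -3
L_2(4) = (6)·(4)/[(4)·(2)] = 3
Sum: 0 + 4·(-3) + 4·(3) = 0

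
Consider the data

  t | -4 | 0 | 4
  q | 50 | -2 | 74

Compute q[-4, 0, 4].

q[-4,0] = (-2 - 50) / (0 - (-4)) = -13
q[0,4] = (74 - (-2)) / (4 - 0) = 19
q[-4,0,4] = (19 - (-13)) / (4 - (-4)) = 4

4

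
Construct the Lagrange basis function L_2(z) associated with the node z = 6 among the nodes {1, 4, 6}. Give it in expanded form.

L_2(z) = (1/10)z^2 - (1/2)z + 2/5

L_2(z) = (z - 1)(z - 4) / [(5)·(2)]
       = (z^2 - 5z + 4) / (10)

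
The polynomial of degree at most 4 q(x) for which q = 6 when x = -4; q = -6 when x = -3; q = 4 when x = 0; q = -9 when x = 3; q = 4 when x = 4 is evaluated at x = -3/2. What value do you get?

-1203/1792

Using Newton's divided-difference form:
q[-4,-3] = (-6 - 6) / (-3 - (-4)) = -12
q[-3,0] = (4 - (-6)) / (0 - (-3)) = 10/3
q[0,3] = (-9 - 4) / (3 - 0) = -13/3
q[3,4] = (4 - (-9)) / (4 - 3) = 13
q[-4,-3,0] = (10/3 - (-12)) / (0 - (-4)) = 23/6
q[-3,0,3] = (-13/3 - 10/3) / (3 - (-3)) = -23/18
q[0,3,4] = (13 - (-13/3)) / (4 - 0) = 13/3
q[-4,-3,0,3] = (-23/18 - 23/6) / (3 - (-4)) = -46/63
q[-3,0,3,4] = (13/3 - (-23/18)) / (4 - (-3)) = 101/126
q[-4,-3,0,3,4] = (101/126 - (-46/63)) / (4 - (-4)) = 193/1008
q(-3/2) = 6 + (-12)·(5/2) + (23/6)·(5/2)·(3/2) + (-46/63)·(5/2)·(3/2)·(-3/2) + (193/1008)·(5/2)·(3/2)·(-3/2)·(-9/2) = -1203/1792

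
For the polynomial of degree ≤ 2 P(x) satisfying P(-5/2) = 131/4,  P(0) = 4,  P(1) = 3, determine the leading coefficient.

3

The leading coefficient equals the top divided difference P[-5/2,0,1].
P[-5/2,0] = (4 - 131/4) / (0 - (-5/2)) = -23/2
P[0,1] = (3 - 4) / (1 - 0) = -1
P[-5/2,0,1] = (-1 - (-23/2)) / (1 - (-5/2)) = 3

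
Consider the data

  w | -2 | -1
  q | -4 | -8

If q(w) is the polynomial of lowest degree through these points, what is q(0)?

-12

L_0(0) = (1)/[(-1)] = -1
L_1(0) = (2)/[(1)] = 2
Sum: (-4)·(-1) + (-8)·(2) = -12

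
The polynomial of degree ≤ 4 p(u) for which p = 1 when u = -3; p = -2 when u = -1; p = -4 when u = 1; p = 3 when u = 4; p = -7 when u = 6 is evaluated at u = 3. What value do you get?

L_0(3) = (4)·(2)·(-1)·(-3)/[(-2)·(-4)·(-7)·(-9)] = 1/21
L_1(3) = (6)·(2)·(-1)·(-3)/[(2)·(-2)·(-5)·(-7)] = -9/35
L_2(3) = (6)·(4)·(-1)·(-3)/[(4)·(2)·(-3)·(-5)] = 3/5
L_3(3) = (6)·(4)·(2)·(-3)/[(7)·(5)·(3)·(-2)] = 24/35
L_4(3) = (6)·(4)·(2)·(-1)/[(9)·(7)·(5)·(2)] = -8/105
Sum: 1·(1/21) + (-2)·(-9/35) + (-4)·(3/5) + 3·(24/35) + (-7)·(-8/105) = 79/105

79/105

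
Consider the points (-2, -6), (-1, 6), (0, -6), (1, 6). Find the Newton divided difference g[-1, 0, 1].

g[-1,0] = (-6 - 6) / (0 - (-1)) = -12
g[0,1] = (6 - (-6)) / (1 - 0) = 12
g[-1,0,1] = (12 - (-12)) / (1 - (-1)) = 12

12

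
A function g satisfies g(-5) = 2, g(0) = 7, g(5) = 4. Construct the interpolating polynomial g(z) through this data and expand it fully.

L_0(z) = z(z - 5) / [50] = (1/50)z^2 - (1/10)z
L_1(z) = (z + 5)(z - 5) / [-25] = -(1/25)z^2 + 1
L_2(z) = (z + 5)z / [50] = (1/50)z^2 + (1/10)z
g(z) = 2·L_0 + 7·L_1 + 4·L_2
  2·L_0(z) = (1/25)z^2 - (1/5)z
  7·L_1(z) = -(7/25)z^2 + 7
  4·L_2(z) = (2/25)z^2 + (2/5)z
Adding term by term: -(4/25)z^2 + (1/5)z + 7

g(z) = -(4/25)z^2 + (1/5)z + 7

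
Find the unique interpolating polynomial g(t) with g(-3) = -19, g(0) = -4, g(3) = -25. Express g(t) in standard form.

Build the Lagrange basis polynomials:
L_0(t) = t(t - 3) / [18] = (1/18)t^2 - (1/6)t
L_1(t) = (t + 3)(t - 3) / [-9] = -(1/9)t^2 + 1
L_2(t) = (t + 3)t / [18] = (1/18)t^2 + (1/6)t
g(t) = (-19)·L_0 + (-4)·L_1 + (-25)·L_2
  (-19)·L_0(t) = -(19/18)t^2 + (19/6)t
  (-4)·L_1(t) = (4/9)t^2 - 4
  (-25)·L_2(t) = -(25/18)t^2 - (25/6)t
Adding term by term: -2t^2 - t - 4

g(t) = -2t^2 - t - 4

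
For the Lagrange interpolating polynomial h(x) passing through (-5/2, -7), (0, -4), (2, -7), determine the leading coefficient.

The leading coefficient equals the top divided difference h[-5/2,0,2].
h[-5/2,0] = (-4 - (-7)) / (0 - (-5/2)) = 6/5
h[0,2] = (-7 - (-4)) / (2 - 0) = -3/2
h[-5/2,0,2] = (-3/2 - 6/5) / (2 - (-5/2)) = -3/5

-3/5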